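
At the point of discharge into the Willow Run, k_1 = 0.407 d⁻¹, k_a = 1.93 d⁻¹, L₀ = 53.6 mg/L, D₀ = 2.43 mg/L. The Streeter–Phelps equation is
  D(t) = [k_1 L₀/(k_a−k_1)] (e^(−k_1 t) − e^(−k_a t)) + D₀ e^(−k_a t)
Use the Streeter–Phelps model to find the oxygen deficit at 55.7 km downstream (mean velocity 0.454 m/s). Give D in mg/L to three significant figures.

Travel time t = x/v = 55.7 km / (0.454 m/s) = 55700 m / 0.454 m/s = 122700 s = 1.420 d.
k_1 L₀/(k_a−k_1) = 0.407×53.6/(1.93−0.407) = 21.82/1.523 = 14.32 mg/L.
e^(−k_1 t) = e^(−0.407×1.420) = 0.5611; e^(−k_a t) = e^(−1.93×1.420) = 0.06453.
D = 14.32 × (0.5611 − 0.06453) + 2.43 × 0.06453 = 7.112 + 0.1568 = 7.269 mg/L.

D ≈ 7.27 mg/L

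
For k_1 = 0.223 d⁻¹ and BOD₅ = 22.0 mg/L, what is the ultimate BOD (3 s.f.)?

L₀ ≈ 32.7 mg/L

BOD₅ = L₀(1 − e^(−5k_1)) ⇒ L₀ = BOD₅ / (1 − e^(−5×0.223))
= 22.0 / (1 − 0.3279) = 22.0 / 0.6721 = 32.73 mg/L.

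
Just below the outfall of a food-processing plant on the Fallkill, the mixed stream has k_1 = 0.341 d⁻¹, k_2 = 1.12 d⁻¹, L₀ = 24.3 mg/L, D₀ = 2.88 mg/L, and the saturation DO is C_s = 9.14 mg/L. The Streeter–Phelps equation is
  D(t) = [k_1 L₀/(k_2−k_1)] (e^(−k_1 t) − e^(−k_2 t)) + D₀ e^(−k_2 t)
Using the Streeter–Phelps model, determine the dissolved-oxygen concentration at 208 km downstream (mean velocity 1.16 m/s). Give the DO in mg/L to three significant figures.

Travel time t = x/v = 208 km / (1.16 m/s) = 208000 m / 1.16 m/s = 179300 s = 2.075 d.
k_1 L₀/(k_2−k_1) = 0.341×24.3/(1.12−0.341) = 8.286/0.7790 = 10.64 mg/L.
e^(−k_1 t) = e^(−0.341×2.075) = 0.4928; e^(−k_2 t) = e^(−1.12×2.075) = 0.09784.
D = 10.64 × (0.4928 − 0.09784) + 2.88 × 0.09784 = 4.201 + 0.2818 = 4.483 mg/L.
DO = C_s − D = 9.14 − 4.483 = 4.657 mg/L.

DO ≈ 4.66 mg/L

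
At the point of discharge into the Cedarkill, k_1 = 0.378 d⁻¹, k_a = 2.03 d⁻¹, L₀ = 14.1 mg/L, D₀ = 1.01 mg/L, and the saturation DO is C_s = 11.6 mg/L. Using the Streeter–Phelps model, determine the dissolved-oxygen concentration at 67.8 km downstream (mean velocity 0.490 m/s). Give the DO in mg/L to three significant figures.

Travel time t = x/v = 67.8 km / (0.490 m/s) = 67800 m / 0.490 m/s = 138400 s = 1.601 d.
k_1 L₀/(k_a−k_1) = 0.378×14.1/(2.03−0.378) = 5.330/1.652 = 3.226 mg/L.
e^(−k_1 t) = e^(−0.378×1.601) = 0.5459; e^(−k_a t) = e^(−2.03×1.601) = 0.03874.
D = 3.226 × (0.5459 − 0.03874) + 1.01 × 0.03874 = 1.636 + 0.03912 = 1.675 mg/L.
DO = C_s − D = 11.6 − 1.675 = 9.925 mg/L.

DO ≈ 9.92 mg/L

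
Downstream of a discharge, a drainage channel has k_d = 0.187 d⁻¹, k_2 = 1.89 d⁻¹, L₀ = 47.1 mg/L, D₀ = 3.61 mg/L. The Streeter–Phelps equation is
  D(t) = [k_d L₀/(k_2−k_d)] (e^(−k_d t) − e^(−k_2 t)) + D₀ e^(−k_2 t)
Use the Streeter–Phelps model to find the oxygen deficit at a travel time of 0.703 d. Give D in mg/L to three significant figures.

k_d L₀/(k_2−k_d) = 0.187×47.1/(1.89−0.187) = 8.808/1.703 = 5.172 mg/L.
e^(−k_d t) = e^(−0.187×0.7030) = 0.8768; e^(−k_2 t) = e^(−1.89×0.7030) = 0.2648.
D = 5.172 × (0.8768 − 0.2648) + 3.61 × 0.2648 = 3.165 + 0.9560 = 4.121 mg/L.

D ≈ 4.12 mg/L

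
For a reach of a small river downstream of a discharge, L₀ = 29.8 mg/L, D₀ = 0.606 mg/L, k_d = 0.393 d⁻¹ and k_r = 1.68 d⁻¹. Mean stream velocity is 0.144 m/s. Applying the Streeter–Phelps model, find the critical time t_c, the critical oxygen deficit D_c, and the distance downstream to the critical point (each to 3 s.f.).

t_c ≈ 1.08 d; D_c ≈ 4.57 mg/L; x_c ≈ 13.4 km

At the critical point dD/dt = 0, so k_d L₀ e^(−k_d t) = k_r D. Substituting D(t) from the Streeter–Phelps equation and solving for t gives
t_c = ln[(k_r/k_d)(1 − D₀(k_r−k_d)/(k_d L₀))] / (k_r−k_d).
Here k_r−k_d = 1.287 d⁻¹ and 1 − D₀(k_r−k_d)/(k_d L₀) = 1 − 0.606×1.287/(0.393×29.8) = 0.9334, so
t_c = ln(4.275 × 0.9334) / 1.287 = 1.384 / 1.287 = 1.075 d.
D_c = (k_d/k_r) L₀ e^(−k_d t_c) = (0.393/1.68) × 29.8 × e^(−0.393×1.075) = 0.2339 × 29.8 × 0.6554 = 4.569 mg/L.
x_c = v t_c = 0.144 m/s × 1.075 d × 86400 s/d = 13380 m ≈ 13.4 km.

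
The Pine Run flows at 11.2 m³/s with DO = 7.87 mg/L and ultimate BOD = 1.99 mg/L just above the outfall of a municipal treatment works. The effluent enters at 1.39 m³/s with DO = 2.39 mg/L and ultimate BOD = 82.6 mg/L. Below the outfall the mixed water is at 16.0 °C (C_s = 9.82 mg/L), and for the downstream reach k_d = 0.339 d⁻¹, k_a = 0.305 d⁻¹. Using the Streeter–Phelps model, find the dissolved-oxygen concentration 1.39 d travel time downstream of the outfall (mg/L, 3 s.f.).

DO ≈ 4.87 mg/L

Mixed DO = (11.2×7.87 + 1.39×2.39)/(11.2+1.39) = 91.47/12.59 = 7.265 mg/L.
Mixed L₀ = (11.2×1.99 + 1.39×82.6)/(12.59) = 137.1/12.59 = 10.89 mg/L.
Initial deficit D₀ = C_s − DO₀ = 9.82 − 7.265 = 2.555 mg/L.
D(1.39) = [0.339×10.89/(0.305−0.339)](e^(−0.339×1.39) − e^(−0.305×1.39)) + 2.555 e^(−0.305×1.39)
= -108.6 × (0.6242 − 0.6545) + 2.555 × 0.6545 = 4.952 mg/L.
DO = 9.82 − 4.952 = 4.868 mg/L.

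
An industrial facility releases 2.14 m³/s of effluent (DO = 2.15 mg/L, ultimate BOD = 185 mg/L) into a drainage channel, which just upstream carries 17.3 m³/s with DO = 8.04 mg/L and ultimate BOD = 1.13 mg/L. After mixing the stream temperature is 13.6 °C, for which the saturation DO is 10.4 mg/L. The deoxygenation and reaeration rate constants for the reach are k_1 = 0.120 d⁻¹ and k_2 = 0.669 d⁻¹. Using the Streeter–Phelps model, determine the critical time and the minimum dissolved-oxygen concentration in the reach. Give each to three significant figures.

t_c ≈ 1.25 d; minimum DO ≈ 7.10 mg/L

Mixed DO = (17.3×8.04 + 2.14×2.15)/(17.3+2.14) = 143.7/19.44 = 7.392 mg/L.
Mixed L₀ = (17.3×1.13 + 2.14×185)/(19.44) = 415.4/19.44 = 21.37 mg/L.
Initial deficit D₀ = C_s − DO₀ = 10.4 − 7.392 = 3.008 mg/L.
t_c = (1/0.5490) ln[(0.669/0.120)(1 − 3.008×0.5490/(0.120×21.37))] = 1.821 × ln(1.985) = 1.248 d.
D_c = (0.120/0.669) × 21.37 × e^(−0.120×1.248) = 0.1794 × 21.37 × 0.8609 = 3.300 mg/L.
Minimum DO = 10.4 − 3.300 = 7.100 mg/L.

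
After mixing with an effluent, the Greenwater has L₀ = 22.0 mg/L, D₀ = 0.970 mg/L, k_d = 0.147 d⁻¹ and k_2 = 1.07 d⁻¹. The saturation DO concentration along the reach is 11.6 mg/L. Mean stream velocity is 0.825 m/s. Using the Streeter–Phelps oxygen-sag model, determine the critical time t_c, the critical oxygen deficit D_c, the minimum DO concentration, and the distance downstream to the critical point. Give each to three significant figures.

At the critical point dD/dt = 0, so k_d L₀ e^(−k_d t) = k_2 D. Substituting D(t) from the Streeter–Phelps equation and solving for t gives
t_c = ln[(k_2/k_d)(1 − D₀(k_2−k_d)/(k_d L₀))] / (k_2−k_d).
Here k_2−k_d = 0.9230 d⁻¹ and 1 − D₀(k_2−k_d)/(k_d L₀) = 1 − 0.970×0.9230/(0.147×22.0) = 0.7232, so
t_c = ln(7.279 × 0.7232) / 0.9230 = 1.661 / 0.9230 = 1.799 d.
D_c = (k_d/k_2) L₀ e^(−k_d t_c) = (0.147/1.07) × 22.0 × e^(−0.147×1.799) = 0.1374 × 22.0 × 0.7676 = 2.320 mg/L.
Minimum DO = C_s − D_c = 11.6 − 2.320 = 9.280 mg/L.
x_c = v t_c = 0.825 m/s × 1.799 d × 86400 s/d = 128300 m ≈ 128 km.

t_c ≈ 1.80 d; D_c ≈ 2.32 mg/L; min DO ≈ 9.28 mg/L; x_c ≈ 128 km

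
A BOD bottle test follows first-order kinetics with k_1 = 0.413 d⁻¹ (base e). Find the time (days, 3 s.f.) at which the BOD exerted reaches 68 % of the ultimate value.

t ≈ 2.76 d

y/L₀ = 1 − e^(−k_1 t) = 0.68 ⇒ e^(−k_1 t) = 0.320
t = −ln(0.320) / 0.413 = 1.139 / 0.413 = 2.759 d.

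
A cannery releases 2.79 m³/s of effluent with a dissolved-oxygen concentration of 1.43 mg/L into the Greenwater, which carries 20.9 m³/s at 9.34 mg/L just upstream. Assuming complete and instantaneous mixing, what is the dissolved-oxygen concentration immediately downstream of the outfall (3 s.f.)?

8.41 mg/L

Flow-weighted mixing: C = (Q_r C_r + Q_w C_w)/(Q_r + Q_w)
= (20.9×9.34 + 2.79×1.43)/(20.9 + 2.79) = 199.2/23.69 = 8.408 mg/L.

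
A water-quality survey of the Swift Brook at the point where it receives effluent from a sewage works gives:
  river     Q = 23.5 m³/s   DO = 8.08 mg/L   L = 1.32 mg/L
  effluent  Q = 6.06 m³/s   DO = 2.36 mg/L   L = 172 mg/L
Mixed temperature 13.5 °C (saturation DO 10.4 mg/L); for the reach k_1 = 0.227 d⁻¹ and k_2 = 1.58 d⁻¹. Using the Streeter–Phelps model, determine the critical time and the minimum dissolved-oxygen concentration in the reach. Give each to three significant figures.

t_c ≈ 0.805 d; minimum DO ≈ 6.05 mg/L

Mixed DO = (23.5×8.08 + 6.06×2.36)/(23.5+6.06) = 204.2/29.56 = 6.907 mg/L.
Mixed L₀ = (23.5×1.32 + 6.06×172)/(29.56) = 1073/29.56 = 36.31 mg/L.
Initial deficit D₀ = C_s − DO₀ = 10.4 − 6.907 = 3.493 mg/L.
t_c = (1/1.353) ln[(1.58/0.227)(1 − 3.493×1.353/(0.227×36.31))] = 0.7391 × ln(2.970) = 0.8045 d.
D_c = (0.227/1.58) × 36.31 × e^(−0.227×0.8045) = 0.1437 × 36.31 × 0.8331 = 4.346 mg/L.
Minimum DO = 10.4 − 4.346 = 6.054 mg/L.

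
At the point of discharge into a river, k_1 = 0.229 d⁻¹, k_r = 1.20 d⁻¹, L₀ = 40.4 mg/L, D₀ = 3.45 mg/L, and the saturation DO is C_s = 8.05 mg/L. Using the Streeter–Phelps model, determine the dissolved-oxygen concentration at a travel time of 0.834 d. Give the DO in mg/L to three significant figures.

DO ≈ 2.41 mg/L

k_1 L₀/(k_r−k_1) = 0.229×40.4/(1.20−0.229) = 9.252/0.9710 = 9.528 mg/L.
e^(−k_1 t) = e^(−0.229×0.8340) = 0.8261; e^(−k_r t) = e^(−1.20×0.8340) = 0.3676.
D = 9.528 × (0.8261 − 0.3676) + 3.45 × 0.3676 = 4.369 + 1.268 = 5.637 mg/L.
DO = C_s − D = 8.05 − 5.637 = 2.413 mg/L.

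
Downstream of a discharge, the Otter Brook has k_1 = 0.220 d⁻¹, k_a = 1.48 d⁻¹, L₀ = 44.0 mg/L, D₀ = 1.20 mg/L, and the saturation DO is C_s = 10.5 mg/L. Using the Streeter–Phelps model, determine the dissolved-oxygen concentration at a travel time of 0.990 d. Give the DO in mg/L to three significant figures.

k_1 L₀/(k_a−k_1) = 0.220×44.0/(1.48−0.220) = 9.680/1.260 = 7.683 mg/L.
e^(−k_1 t) = e^(−0.220×0.9900) = 0.8043; e^(−k_a t) = e^(−1.48×0.9900) = 0.2310.
D = 7.683 × (0.8043 − 0.2310) + 1.20 × 0.2310 = 4.404 + 0.2772 = 4.681 mg/L.
DO = C_s − D = 10.5 − 4.681 = 5.819 mg/L.

DO ≈ 5.82 mg/L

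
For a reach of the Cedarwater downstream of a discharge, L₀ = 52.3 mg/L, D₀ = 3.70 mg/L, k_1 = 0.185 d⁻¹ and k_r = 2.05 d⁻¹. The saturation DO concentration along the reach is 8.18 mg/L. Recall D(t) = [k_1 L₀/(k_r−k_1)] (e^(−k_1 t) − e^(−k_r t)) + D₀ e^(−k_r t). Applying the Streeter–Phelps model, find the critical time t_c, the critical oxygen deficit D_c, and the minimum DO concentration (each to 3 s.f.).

With k_r/k_1 = 11.08 and 1 − D₀(k_r−k_1)/(k_1 L₀) = 0.2868,
t_c = ln(11.08 × 0.2868) / (2.05 − 0.185) = ln(3.178) / 1.865 = 1.156/1.865 = 0.6200 d.
L(t_c) = L₀ e^(−k_1 t_c) = 52.3 × 0.8916 = 46.63 mg/L, and at the critical point k_r D_c = k_1 L, so D_c = (0.185/2.05) × 46.63 = 4.208 mg/L.
Minimum DO = C_s − D_c = 8.18 − 4.208 = 3.972 mg/L.

t_c ≈ 0.620 d; D_c ≈ 4.21 mg/L; min DO ≈ 3.97 mg/L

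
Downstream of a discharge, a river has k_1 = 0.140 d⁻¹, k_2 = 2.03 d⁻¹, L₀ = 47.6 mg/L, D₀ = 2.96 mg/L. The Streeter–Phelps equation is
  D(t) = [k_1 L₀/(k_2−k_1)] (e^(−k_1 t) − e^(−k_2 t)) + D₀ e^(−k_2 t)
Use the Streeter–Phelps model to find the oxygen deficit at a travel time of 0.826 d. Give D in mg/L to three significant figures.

k_1 L₀/(k_2−k_1) = 0.140×47.6/(2.03−0.140) = 6.664/1.890 = 3.526 mg/L.
e^(−k_1 t) = e^(−0.140×0.8260) = 0.8908; e^(−k_2 t) = e^(−2.03×0.8260) = 0.1870.
D = 3.526 × (0.8908 − 0.1870) + 2.96 × 0.1870 = 2.482 + 0.5534 = 3.035 mg/L.

D ≈ 3.04 mg/L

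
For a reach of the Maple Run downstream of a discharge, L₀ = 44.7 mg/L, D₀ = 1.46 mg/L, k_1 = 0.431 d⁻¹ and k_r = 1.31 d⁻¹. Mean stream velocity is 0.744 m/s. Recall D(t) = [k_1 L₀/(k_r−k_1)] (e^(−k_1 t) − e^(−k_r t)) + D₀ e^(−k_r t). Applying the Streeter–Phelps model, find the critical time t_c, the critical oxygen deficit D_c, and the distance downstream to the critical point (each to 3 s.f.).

t_c = [1/(k_r−k_1)] ln[(k_r/k_1)(1 − D₀(k_r−k_1)/(k_1 L₀))]
= [1/(1.31−0.431)] ln[(1.31/0.431)(1 − 1.46×0.8790/(0.431×44.7))]
= (1/0.8790) ln[3.039 × 0.9334] = 1.138 × ln(2.837) = 1.138 × 1.043 = 1.186 d.
D_c = (k_1/k_r) L₀ e^(−k_1 t_c) = (0.431/1.31) × 44.7 × e^(−0.431×1.186) = 0.3290 × 44.7 × 0.5997 = 8.820 mg/L.
x_c = v t_c = 0.744 m/s × 1.186 d × 86400 s/d = 76260 m ≈ 76.3 km.

t_c ≈ 1.19 d; D_c ≈ 8.82 mg/L; x_c ≈ 76.3 km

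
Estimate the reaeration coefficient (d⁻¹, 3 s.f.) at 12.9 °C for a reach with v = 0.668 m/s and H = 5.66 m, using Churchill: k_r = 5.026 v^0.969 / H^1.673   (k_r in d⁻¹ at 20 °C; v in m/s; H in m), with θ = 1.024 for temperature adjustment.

k_r(20) = 5.026 × 0.668^0.969 / 5.66^1.673 = 5.026 × 0.6764 / 18.17 = 0.1871 d⁻¹.
k_r(12.9) = 0.1871 × 1.024^(12.9−20) = 0.1871 × 0.8450 = 0.1581 d⁻¹.

k_r ≈ 0.158 d⁻¹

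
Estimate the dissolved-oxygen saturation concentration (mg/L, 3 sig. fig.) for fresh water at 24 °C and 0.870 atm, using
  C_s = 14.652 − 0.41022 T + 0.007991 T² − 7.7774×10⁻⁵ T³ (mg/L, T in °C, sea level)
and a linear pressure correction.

At sea level: C_s = 14.652 − 0.41022×24 + 0.007991×24² − 7.7774×10⁻⁵×24³ = 8.334 mg/L.
Pressure correction: C_s' = 8.334 × 0.870 = 7.251 mg/L.

C_s ≈ 7.25 mg/L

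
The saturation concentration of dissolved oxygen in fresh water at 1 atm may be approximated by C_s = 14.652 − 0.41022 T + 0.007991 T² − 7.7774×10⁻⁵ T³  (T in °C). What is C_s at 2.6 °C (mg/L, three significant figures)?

C_s ≈ 13.6 mg/L

C_s = 14.652 − 0.41022×2.6 + 0.007991×2.6² − 7.7774×10⁻⁵×2.6³ = 13.64 mg/L.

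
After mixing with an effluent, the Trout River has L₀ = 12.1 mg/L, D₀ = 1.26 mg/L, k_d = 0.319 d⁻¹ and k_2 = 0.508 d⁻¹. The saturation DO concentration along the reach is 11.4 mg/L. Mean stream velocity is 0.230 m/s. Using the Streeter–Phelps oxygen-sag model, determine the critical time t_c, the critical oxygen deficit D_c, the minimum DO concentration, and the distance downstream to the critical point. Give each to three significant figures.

t_c ≈ 2.12 d; D_c ≈ 3.86 mg/L; min DO ≈ 7.54 mg/L; x_c ≈ 42.2 km

t_c = [1/(k_2−k_d)] ln[(k_2/k_d)(1 − D₀(k_2−k_d)/(k_d L₀))]
= [1/(0.508−0.319)] ln[(0.508/0.319)(1 − 1.26×0.1890/(0.319×12.1))]
= (1/0.1890) ln[1.592 × 0.9383] = 5.291 × ln(1.494) = 5.291 × 0.4016 = 2.125 d.
L(t_c) = L₀ e^(−k_d t_c) = 12.1 × 0.5077 = 6.143 mg/L, and at the critical point k_2 D_c = k_d L, so D_c = (0.319/0.508) × 6.143 = 3.858 mg/L.
Minimum DO = C_s − D_c = 11.4 − 3.858 = 7.542 mg/L.
x_c = v t_c = 0.230 m/s × 2.125 d × 86400 s/d = 42230 m ≈ 42.2 km.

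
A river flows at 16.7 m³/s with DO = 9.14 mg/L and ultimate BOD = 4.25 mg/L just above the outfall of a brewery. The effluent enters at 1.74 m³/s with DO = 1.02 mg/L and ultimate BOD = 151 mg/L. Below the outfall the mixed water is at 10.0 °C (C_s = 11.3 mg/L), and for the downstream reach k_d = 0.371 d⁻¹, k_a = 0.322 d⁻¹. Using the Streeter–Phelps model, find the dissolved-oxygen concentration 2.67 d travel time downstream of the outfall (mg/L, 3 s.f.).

DO ≈ 2.95 mg/L

Mixed DO = (16.7×9.14 + 1.74×1.02)/(16.7+1.74) = 154.4/18.44 = 8.374 mg/L.
Mixed L₀ = (16.7×4.25 + 1.74×151)/(18.44) = 333.7/18.44 = 18.10 mg/L.
Initial deficit D₀ = C_s − DO₀ = 11.3 − 8.374 = 2.926 mg/L.
D(2.67) = [0.371×18.10/(0.322−0.371)](e^(−0.371×2.67) − e^(−0.322×2.67)) + 2.926 e^(−0.322×2.67)
= -137.0 × (0.3714 − 0.4233) + 2.926 × 0.4233 = 8.351 mg/L.
DO = 11.3 − 8.351 = 2.949 mg/L.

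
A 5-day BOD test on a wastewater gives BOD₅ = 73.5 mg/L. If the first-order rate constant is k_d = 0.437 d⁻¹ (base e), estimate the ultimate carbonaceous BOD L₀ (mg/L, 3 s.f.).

BOD₅ = L₀(1 − e^(−5k_d)) ⇒ L₀ = BOD₅ / (1 − e^(−5×0.437))
= 73.5 / (1 − 0.1125) = 73.5 / 0.8875 = 82.81 mg/L.

L₀ ≈ 82.8 mg/L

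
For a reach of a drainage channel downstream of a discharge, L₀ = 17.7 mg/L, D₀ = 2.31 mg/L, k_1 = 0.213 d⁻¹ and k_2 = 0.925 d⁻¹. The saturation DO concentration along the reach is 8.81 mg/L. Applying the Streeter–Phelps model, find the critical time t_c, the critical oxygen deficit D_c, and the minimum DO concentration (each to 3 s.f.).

t_c = [1/(k_2−k_1)] ln[(k_2/k_1)(1 − D₀(k_2−k_1)/(k_1 L₀))]
= [1/(0.925−0.213)] ln[(0.925/0.213)(1 − 2.31×0.7120/(0.213×17.7))]
= (1/0.7120) ln[4.343 × 0.5637] = 1.404 × ln(2.448) = 1.404 × 0.8954 = 1.258 d.
L(t_c) = L₀ e^(−k_1 t_c) = 17.7 × 0.7650 = 13.54 mg/L, and at the critical point k_2 D_c = k_1 L, so D_c = (0.213/0.925) × 13.54 = 3.118 mg/L.
Minimum DO = C_s − D_c = 8.81 − 3.118 = 5.692 mg/L.

t_c ≈ 1.26 d; D_c ≈ 3.12 mg/L; min DO ≈ 5.69 mg/L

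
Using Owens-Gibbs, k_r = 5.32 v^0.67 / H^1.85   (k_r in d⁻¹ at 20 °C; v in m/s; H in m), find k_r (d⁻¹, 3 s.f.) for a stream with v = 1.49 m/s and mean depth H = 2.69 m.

k_r = 5.32 × 1.49^0.67 / 2.69^1.85 = 5.32 × 1.306 / 6.238 = 1.114 d⁻¹.

k_r ≈ 1.11 d⁻¹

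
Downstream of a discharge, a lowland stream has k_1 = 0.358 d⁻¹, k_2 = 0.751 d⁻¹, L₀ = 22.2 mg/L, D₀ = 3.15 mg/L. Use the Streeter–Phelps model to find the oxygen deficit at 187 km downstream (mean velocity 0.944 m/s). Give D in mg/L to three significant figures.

Travel time t = x/v = 187 km / (0.944 m/s) = 187000 m / 0.944 m/s = 198100 s = 2.293 d.
k_1 L₀/(k_2−k_1) = 0.358×22.2/(0.751−0.358) = 7.948/0.3930 = 20.22 mg/L.
e^(−k_1 t) = e^(−0.358×2.293) = 0.4401; e^(−k_2 t) = e^(−0.751×2.293) = 0.1787.
D = 20.22 × (0.4401 − 0.1787) + 3.15 × 0.1787 = 5.285 + 0.5630 = 5.848 mg/L.

D ≈ 5.85 mg/L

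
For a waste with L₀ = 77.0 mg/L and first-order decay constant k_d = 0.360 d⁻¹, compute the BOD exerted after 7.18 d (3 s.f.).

y_t = L₀(1 − e^(−k_d t)) = 77.0 × (1 − e^(−0.360×7.18))
= 77.0 × (1 − 0.07541) = 77.0 × 0.9246 = 71.19 mg/L.

y ≈ 71.2 mg/L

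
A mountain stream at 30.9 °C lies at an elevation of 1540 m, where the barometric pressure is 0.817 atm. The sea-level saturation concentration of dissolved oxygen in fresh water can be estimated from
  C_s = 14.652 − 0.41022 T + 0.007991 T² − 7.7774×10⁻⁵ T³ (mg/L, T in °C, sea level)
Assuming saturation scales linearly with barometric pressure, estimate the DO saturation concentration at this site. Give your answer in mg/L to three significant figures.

C_s ≈ 5.97 mg/L

At sea level: C_s = 14.652 − 0.41022×30.9 + 0.007991×30.9² − 7.7774×10⁻⁵×30.9³ = 7.311 mg/L.
Pressure correction: C_s' = 7.311 × 0.817 = 5.973 mg/L.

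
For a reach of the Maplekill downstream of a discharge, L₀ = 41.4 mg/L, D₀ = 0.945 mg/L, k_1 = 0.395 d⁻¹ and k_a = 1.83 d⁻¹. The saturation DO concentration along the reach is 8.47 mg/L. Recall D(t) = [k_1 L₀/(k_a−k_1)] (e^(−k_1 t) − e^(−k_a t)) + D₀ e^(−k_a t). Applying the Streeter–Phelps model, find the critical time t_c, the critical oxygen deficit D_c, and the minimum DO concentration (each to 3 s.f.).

t_c ≈ 1.01 d; D_c ≈ 6.00 mg/L; min DO ≈ 2.47 mg/L

t_c = [1/(k_a−k_1)] ln[(k_a/k_1)(1 − D₀(k_a−k_1)/(k_1 L₀))]
= [1/(1.83−0.395)] ln[(1.83/0.395)(1 − 0.945×1.435/(0.395×41.4))]
= (1/1.435) ln[4.633 × 0.9171] = 0.6969 × ln(4.249) = 0.6969 × 1.447 = 1.008 d.
L(t_c) = L₀ e^(−k_1 t_c) = 41.4 × 0.6715 = 27.80 mg/L, and at the critical point k_a D_c = k_1 L, so D_c = (0.395/1.83) × 27.80 = 6.001 mg/L.
Minimum DO = C_s − D_c = 8.47 − 6.001 = 2.469 mg/L.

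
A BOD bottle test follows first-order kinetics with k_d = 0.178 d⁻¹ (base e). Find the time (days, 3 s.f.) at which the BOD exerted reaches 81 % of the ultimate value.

t ≈ 9.33 d

y/L₀ = 1 − e^(−k_d t) = 0.81 ⇒ e^(−k_d t) = 0.190
t = −ln(0.190) / 0.178 = 1.661 / 0.178 = 9.330 d.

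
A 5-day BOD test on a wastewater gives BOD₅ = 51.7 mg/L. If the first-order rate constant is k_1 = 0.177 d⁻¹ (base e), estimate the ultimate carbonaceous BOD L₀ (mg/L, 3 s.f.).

BOD₅ = L₀(1 − e^(−5k_1)) ⇒ L₀ = BOD₅ / (1 − e^(−5×0.177))
= 51.7 / (1 − 0.4127) = 51.7 / 0.5873 = 88.03 mg/L.

L₀ ≈ 88.0 mg/L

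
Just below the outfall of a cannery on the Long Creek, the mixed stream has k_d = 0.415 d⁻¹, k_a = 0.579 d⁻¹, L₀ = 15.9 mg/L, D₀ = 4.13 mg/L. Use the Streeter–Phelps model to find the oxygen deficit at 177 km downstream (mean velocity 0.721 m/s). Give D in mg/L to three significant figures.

Travel time t = x/v = 177 km / (0.721 m/s) = 177000 m / 0.721 m/s = 245500 s = 2.841 d.
k_d L₀/(k_a−k_d) = 0.415×15.9/(0.579−0.415) = 6.598/0.1640 = 40.23 mg/L.
e^(−k_d t) = e^(−0.415×2.841) = 0.3075; e^(−k_a t) = e^(−0.579×2.841) = 0.1930.
D = 40.23 × (0.3075 − 0.1930) + 4.13 × 0.1930 = 4.609 + 0.7970 = 5.406 mg/L.

D ≈ 5.41 mg/L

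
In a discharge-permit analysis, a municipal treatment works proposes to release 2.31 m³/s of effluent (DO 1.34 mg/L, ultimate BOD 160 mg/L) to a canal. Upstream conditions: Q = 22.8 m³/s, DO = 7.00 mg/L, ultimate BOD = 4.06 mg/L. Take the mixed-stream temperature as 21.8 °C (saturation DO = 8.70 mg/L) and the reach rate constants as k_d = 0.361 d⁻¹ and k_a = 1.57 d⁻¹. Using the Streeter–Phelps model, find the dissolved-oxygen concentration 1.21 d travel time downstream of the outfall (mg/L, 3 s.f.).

Mixed DO = (22.8×7.00 + 2.31×1.34)/(22.8+2.31) = 162.7/25.11 = 6.479 mg/L.
Mixed L₀ = (22.8×4.06 + 2.31×160)/(25.11) = 462.2/25.11 = 18.41 mg/L.
Initial deficit D₀ = C_s − DO₀ = 8.70 − 6.479 = 2.221 mg/L.
D(1.21) = [0.361×18.41/(1.57−0.361)](e^(−0.361×1.21) − e^(−1.57×1.21)) + 2.221 e^(−1.57×1.21)
= 5.496 × (0.6461 − 0.1496) + 2.221 × 0.1496 = 3.061 mg/L.
DO = 8.70 − 3.061 = 5.639 mg/L.

DO ≈ 5.64 mg/L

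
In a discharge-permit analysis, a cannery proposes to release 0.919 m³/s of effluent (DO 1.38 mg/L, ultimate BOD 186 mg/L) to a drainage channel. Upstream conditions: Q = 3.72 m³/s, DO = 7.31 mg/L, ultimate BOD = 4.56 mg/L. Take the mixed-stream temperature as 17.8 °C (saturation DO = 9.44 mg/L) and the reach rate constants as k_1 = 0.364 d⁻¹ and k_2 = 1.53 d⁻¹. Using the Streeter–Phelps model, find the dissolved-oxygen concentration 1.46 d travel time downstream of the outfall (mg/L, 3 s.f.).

Mixed DO = (3.72×7.31 + 0.919×1.38)/(3.72+0.919) = 28.46/4.639 = 6.135 mg/L.
Mixed L₀ = (3.72×4.56 + 0.919×186)/(4.639) = 187.9/4.639 = 40.50 mg/L.
Initial deficit D₀ = C_s − DO₀ = 9.44 − 6.135 = 3.305 mg/L.
D(1.46) = [0.364×40.50/(1.53−0.364)](e^(−0.364×1.46) − e^(−1.53×1.46)) + 3.305 e^(−1.53×1.46)
= 12.64 × (0.5878 − 0.1071) + 3.305 × 0.1071 = 6.431 mg/L.
DO = 9.44 − 6.431 = 3.009 mg/L.

DO ≈ 3.01 mg/L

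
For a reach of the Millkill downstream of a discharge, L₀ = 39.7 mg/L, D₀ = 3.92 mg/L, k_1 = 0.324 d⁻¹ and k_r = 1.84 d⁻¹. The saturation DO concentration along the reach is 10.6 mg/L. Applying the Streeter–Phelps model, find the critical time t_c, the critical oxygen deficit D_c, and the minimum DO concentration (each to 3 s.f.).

t_c = [1/(k_r−k_1)] ln[(k_r/k_1)(1 − D₀(k_r−k_1)/(k_1 L₀))]
= [1/(1.84−0.324)] ln[(1.84/0.324)(1 − 3.92×1.516/(0.324×39.7))]
= (1/1.516) ln[5.679 × 0.5380] = 0.6596 × ln(3.055) = 0.6596 × 1.117 = 0.7367 d.
D_c = (k_1/k_r) L₀ e^(−k_1 t_c) = (0.324/1.84) × 39.7 × e^(−0.324×0.7367) = 0.1761 × 39.7 × 0.7877 = 5.506 mg/L.
Minimum DO = C_s − D_c = 10.6 − 5.506 = 5.094 mg/L.

t_c ≈ 0.737 d; D_c ≈ 5.51 mg/L; min DO ≈ 5.09 mg/L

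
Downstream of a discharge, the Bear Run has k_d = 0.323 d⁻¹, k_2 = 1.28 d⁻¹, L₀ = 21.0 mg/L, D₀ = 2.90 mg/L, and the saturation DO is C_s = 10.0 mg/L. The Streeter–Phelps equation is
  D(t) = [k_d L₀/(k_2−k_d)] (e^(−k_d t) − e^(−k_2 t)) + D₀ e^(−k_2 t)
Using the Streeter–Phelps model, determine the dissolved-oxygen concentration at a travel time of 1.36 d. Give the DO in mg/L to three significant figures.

DO ≈ 6.17 mg/L

k_d L₀/(k_2−k_d) = 0.323×21.0/(1.28−0.323) = 6.783/0.9570 = 7.088 mg/L.
e^(−k_d t) = e^(−0.323×1.360) = 0.6445; e^(−k_2 t) = e^(−1.28×1.360) = 0.1754.
D = 7.088 × (0.6445 − 0.1754) + 2.90 × 0.1754 = 3.325 + 0.5086 = 3.834 mg/L.
DO = C_s − D = 10.0 − 3.834 = 6.166 mg/L.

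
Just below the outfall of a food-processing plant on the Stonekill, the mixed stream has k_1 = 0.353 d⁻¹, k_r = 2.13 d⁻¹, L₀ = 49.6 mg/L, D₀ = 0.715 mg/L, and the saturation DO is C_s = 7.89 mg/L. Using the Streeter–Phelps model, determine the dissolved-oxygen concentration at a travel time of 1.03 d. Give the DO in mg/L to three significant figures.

DO ≈ 2.06 mg/L

k_1 L₀/(k_r−k_1) = 0.353×49.6/(2.13−0.353) = 17.51/1.777 = 9.853 mg/L.
e^(−k_1 t) = e^(−0.353×1.030) = 0.6952; e^(−k_r t) = e^(−2.13×1.030) = 0.1115.
D = 9.853 × (0.6952 − 0.1115) + 0.715 × 0.1115 = 5.751 + 0.07971 = 5.831 mg/L.
DO = C_s − D = 7.89 − 5.831 = 2.059 mg/L.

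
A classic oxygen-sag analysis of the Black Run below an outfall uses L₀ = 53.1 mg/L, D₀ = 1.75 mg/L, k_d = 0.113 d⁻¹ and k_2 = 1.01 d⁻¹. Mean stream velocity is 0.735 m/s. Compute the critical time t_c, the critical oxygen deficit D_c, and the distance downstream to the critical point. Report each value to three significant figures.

t_c = [1/(k_2−k_d)] ln[(k_2/k_d)(1 − D₀(k_2−k_d)/(k_d L₀))]
= [1/(1.01−0.113)] ln[(1.01/0.113)(1 − 1.75×0.8970/(0.113×53.1))]
= (1/0.8970) ln[8.938 × 0.7384] = 1.115 × ln(6.600) = 1.115 × 1.887 = 2.104 d.
L(t_c) = L₀ e^(−k_d t_c) = 53.1 × 0.7884 = 41.87 mg/L, and at the critical point k_2 D_c = k_d L, so D_c = (0.113/1.01) × 41.87 = 4.684 mg/L.
x_c = v t_c = 0.735 m/s × 2.104 d × 86400 s/d = 133600 m ≈ 134 km.

t_c ≈ 2.10 d; D_c ≈ 4.68 mg/L; x_c ≈ 134 km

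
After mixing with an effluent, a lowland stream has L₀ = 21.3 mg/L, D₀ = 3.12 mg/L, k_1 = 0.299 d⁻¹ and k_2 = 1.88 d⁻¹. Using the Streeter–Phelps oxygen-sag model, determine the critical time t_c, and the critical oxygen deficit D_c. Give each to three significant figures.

t_c ≈ 0.221 d; D_c ≈ 3.17 mg/L

With k_2/k_1 = 6.288 and 1 − D₀(k_2−k_1)/(k_1 L₀) = 0.2255,
t_c = ln(6.288 × 0.2255) / (1.88 − 0.299) = ln(1.418) / 1.581 = 0.3490/1.581 = 0.2208 d.
D_c = (k_1/k_2) L₀ e^(−k_1 t_c) = (0.299/1.88) × 21.3 × e^(−0.299×0.2208) = 0.1590 × 21.3 × 0.9361 = 3.171 mg/L.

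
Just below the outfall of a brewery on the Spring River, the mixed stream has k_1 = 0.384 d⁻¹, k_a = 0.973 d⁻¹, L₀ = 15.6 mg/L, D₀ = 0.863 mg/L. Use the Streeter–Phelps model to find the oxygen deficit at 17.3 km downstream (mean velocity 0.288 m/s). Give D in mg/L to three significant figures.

D ≈ 3.06 mg/L

Travel time t = x/v = 17.3 km / (0.288 m/s) = 17300 m / 0.288 m/s = 60070 s = 0.6952 d.
k_1 L₀/(k_a−k_1) = 0.384×15.6/(0.973−0.384) = 5.990/0.5890 = 10.17 mg/L.
e^(−k_1 t) = e^(−0.384×0.6952) = 0.7657; e^(−k_a t) = e^(−0.973×0.6952) = 0.5084.
D = 10.17 × (0.7657 − 0.5084) + 0.863 × 0.5084 = 2.617 + 0.4388 = 3.055 mg/L.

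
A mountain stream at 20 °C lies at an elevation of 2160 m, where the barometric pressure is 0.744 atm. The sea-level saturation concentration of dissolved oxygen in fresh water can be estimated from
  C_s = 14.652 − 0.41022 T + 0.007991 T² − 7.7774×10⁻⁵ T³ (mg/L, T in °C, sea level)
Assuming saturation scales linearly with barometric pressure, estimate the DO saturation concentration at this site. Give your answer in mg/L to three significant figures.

C_s ≈ 6.71 mg/L

At sea level: C_s = 14.652 − 0.41022×20 + 0.007991×20² − 7.7774×10⁻⁵×20³ = 9.022 mg/L.
Pressure correction: C_s' = 9.022 × 0.744 = 6.712 mg/L.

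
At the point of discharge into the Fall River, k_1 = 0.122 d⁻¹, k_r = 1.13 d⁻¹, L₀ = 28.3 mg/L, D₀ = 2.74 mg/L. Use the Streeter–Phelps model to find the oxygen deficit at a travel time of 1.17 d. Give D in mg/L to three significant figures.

D ≈ 2.79 mg/L

k_1 L₀/(k_r−k_1) = 0.122×28.3/(1.13−0.122) = 3.453/1.008 = 3.425 mg/L.
e^(−k_1 t) = e^(−0.122×1.170) = 0.8670; e^(−k_r t) = e^(−1.13×1.170) = 0.2666.
D = 3.425 × (0.8670 − 0.2666) + 2.74 × 0.2666 = 2.057 + 0.7304 = 2.787 mg/L.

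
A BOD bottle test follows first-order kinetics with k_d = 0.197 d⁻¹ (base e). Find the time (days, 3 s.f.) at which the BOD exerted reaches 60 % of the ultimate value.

y/L₀ = 1 − e^(−k_d t) = 0.60 ⇒ e^(−k_d t) = 0.400
t = −ln(0.400) / 0.197 = 0.9163 / 0.197 = 4.651 d.

t ≈ 4.65 d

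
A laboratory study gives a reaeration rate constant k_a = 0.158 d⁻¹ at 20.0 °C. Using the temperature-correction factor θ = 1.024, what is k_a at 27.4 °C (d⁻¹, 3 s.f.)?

k_a(T₂) = k_a(T₁) · θ^(T₂−T₁) = 0.158 × 1.024^(27.4−20.0)
= 0.158 × 1.024^7.40 = 0.158 × 1.192 = 0.1883 d⁻¹.

k_a ≈ 0.188 d⁻¹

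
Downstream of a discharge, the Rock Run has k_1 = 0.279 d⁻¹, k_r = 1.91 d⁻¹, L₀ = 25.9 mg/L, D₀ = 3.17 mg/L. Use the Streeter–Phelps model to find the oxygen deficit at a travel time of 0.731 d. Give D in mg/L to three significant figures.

k_1 L₀/(k_r−k_1) = 0.279×25.9/(1.91−0.279) = 7.226/1.631 = 4.430 mg/L.
e^(−k_1 t) = e^(−0.279×0.7310) = 0.8155; e^(−k_r t) = e^(−1.91×0.7310) = 0.2475.
D = 4.430 × (0.8155 − 0.2475) + 3.17 × 0.2475 = 2.516 + 0.7847 = 3.301 mg/L.

D ≈ 3.30 mg/L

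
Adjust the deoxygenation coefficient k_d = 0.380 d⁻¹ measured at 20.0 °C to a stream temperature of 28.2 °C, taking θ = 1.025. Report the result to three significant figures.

k_d(T₂) = k_d(T₁) · θ^(T₂−T₁) = 0.380 × 1.025^(28.2−20.0)
= 0.380 × 1.025^8.20 = 0.380 × 1.224 = 0.4653 d⁻¹.

k_d ≈ 0.465 d⁻¹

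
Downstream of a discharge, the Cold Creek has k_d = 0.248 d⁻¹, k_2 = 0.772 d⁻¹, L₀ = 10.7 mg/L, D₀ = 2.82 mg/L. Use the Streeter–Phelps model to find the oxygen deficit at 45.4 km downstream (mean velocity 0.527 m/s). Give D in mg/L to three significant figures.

D ≈ 2.92 mg/L

Travel time t = x/v = 45.4 km / (0.527 m/s) = 45400 m / 0.527 m/s = 86150 s = 0.9971 d.
k_d L₀/(k_2−k_d) = 0.248×10.7/(0.772−0.248) = 2.654/0.5240 = 5.064 mg/L.
e^(−k_d t) = e^(−0.248×0.9971) = 0.7809; e^(−k_2 t) = e^(−0.772×0.9971) = 0.4631.
D = 5.064 × (0.7809 − 0.4631) + 2.82 × 0.4631 = 1.609 + 1.306 = 2.915 mg/L.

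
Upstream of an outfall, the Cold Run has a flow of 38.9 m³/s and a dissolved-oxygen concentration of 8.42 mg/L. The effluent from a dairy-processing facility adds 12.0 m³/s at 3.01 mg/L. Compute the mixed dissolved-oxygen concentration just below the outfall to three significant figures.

7.14 mg/L

Flow-weighted mixing: C = (Q_r C_r + Q_w C_w)/(Q_r + Q_w)
= (38.9×8.42 + 12.0×3.01)/(38.9 + 12.0) = 363.7/50.90 = 7.145 mg/L.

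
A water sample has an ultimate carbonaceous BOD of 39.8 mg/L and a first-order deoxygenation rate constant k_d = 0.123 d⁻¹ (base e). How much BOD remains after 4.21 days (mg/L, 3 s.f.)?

L_t = L₀ e^(−k_d t) = 39.8 × e^(−0.123×4.21) = 39.8 × 0.5958 = 23.71 mg/L.

L ≈ 23.7 mg/L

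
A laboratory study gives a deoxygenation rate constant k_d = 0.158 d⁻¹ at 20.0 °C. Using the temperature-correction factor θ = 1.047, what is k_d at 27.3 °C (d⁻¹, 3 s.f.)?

k_d ≈ 0.221 d⁻¹

k_d(T₂) = k_d(T₁) · θ^(T₂−T₁) = 0.158 × 1.047^(27.3−20.0)
= 0.158 × 1.047^7.30 = 0.158 × 1.398 = 0.2209 d⁻¹.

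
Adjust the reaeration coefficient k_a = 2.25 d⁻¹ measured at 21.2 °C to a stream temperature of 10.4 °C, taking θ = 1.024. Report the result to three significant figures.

k_a(T₂) = k_a(T₁) · θ^(T₂−T₁) = 2.25 × 1.024^(10.4−21.2)
= 2.25 × 1.024^-10.8 = 2.25 × 0.7740 = 1.742 d⁻¹.

k_a ≈ 1.74 d⁻¹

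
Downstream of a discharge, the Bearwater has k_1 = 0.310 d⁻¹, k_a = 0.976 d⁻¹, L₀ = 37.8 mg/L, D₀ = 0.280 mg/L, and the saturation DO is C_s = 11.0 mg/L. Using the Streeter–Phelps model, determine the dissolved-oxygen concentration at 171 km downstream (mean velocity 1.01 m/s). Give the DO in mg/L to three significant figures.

Travel time t = x/v = 171 km / (1.01 m/s) = 171000 m / 1.01 m/s = 169300 s = 1.960 d.
k_1 L₀/(k_a−k_1) = 0.310×37.8/(0.976−0.310) = 11.72/0.6660 = 17.59 mg/L.
e^(−k_1 t) = e^(−0.310×1.960) = 0.5447; e^(−k_a t) = e^(−0.976×1.960) = 0.1477.
D = 17.59 × (0.5447 − 0.1477) + 0.280 × 0.1477 = 6.985 + 0.04136 = 7.027 mg/L.
DO = C_s − D = 11.0 − 7.027 = 3.973 mg/L.

DO ≈ 3.97 mg/L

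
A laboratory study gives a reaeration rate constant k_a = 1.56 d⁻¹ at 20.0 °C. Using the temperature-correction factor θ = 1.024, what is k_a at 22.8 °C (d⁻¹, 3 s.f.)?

k_a(T₂) = k_a(T₁) · θ^(T₂−T₁) = 1.56 × 1.024^(22.8−20.0)
= 1.56 × 1.024^2.80 = 1.56 × 1.069 = 1.667 d⁻¹.

k_a ≈ 1.67 d⁻¹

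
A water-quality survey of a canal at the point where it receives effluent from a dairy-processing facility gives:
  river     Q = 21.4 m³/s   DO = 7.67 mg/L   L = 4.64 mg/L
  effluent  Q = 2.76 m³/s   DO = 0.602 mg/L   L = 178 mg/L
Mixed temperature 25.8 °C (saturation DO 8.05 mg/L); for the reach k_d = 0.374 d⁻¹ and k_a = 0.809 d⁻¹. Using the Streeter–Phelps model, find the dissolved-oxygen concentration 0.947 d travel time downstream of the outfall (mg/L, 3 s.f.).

DO ≈ 2.52 mg/L

Mixed DO = (21.4×7.67 + 2.76×0.602)/(21.4+2.76) = 165.8/24.16 = 6.863 mg/L.
Mixed L₀ = (21.4×4.64 + 2.76×178)/(24.16) = 590.6/24.16 = 24.44 mg/L.
Initial deficit D₀ = C_s − DO₀ = 8.05 − 6.863 = 1.187 mg/L.
D(0.947) = [0.374×24.44/(0.809−0.374)](e^(−0.374×0.947) − e^(−0.809×0.947)) + 1.187 e^(−0.809×0.947)
= 21.02 × (0.7018 − 0.4648) + 1.187 × 0.4648 = 5.532 mg/L.
DO = 8.05 − 5.532 = 2.518 mg/L.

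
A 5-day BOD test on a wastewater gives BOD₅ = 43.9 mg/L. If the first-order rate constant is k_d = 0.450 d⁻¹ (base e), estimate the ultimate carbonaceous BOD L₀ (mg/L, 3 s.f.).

L₀ ≈ 49.1 mg/L

BOD₅ = L₀(1 − e^(−5k_d)) ⇒ L₀ = BOD₅ / (1 − e^(−5×0.450))
= 43.9 / (1 − 0.1054) = 43.9 / 0.8946 = 49.07 mg/L.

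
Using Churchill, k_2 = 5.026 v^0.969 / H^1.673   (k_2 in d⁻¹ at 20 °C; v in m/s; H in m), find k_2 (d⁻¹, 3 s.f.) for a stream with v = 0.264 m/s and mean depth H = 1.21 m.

k_2 ≈ 1.01 d⁻¹

k_2 = 5.026 × 0.264^0.969 / 1.21^1.673 = 5.026 × 0.2751 / 1.376 = 1.005 d⁻¹.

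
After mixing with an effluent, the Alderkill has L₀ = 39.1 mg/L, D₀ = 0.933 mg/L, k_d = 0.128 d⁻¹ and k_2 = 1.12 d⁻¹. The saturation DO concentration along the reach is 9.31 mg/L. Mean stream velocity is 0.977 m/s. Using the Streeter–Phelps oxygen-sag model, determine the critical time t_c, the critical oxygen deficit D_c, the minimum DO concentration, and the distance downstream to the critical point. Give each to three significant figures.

At the critical point dD/dt = 0, so k_d L₀ e^(−k_d t) = k_2 D. Substituting D(t) from the Streeter–Phelps equation and solving for t gives
t_c = ln[(k_2/k_d)(1 − D₀(k_2−k_d)/(k_d L₀))] / (k_2−k_d).
Here k_2−k_d = 0.9920 d⁻¹ and 1 − D₀(k_2−k_d)/(k_d L₀) = 1 − 0.933×0.9920/(0.128×39.1) = 0.8151, so
t_c = ln(8.750 × 0.8151) / 0.9920 = 1.965 / 0.9920 = 1.980 d.
D_c = (k_d/k_2) L₀ e^(−k_d t_c) = (0.128/1.12) × 39.1 × e^(−0.128×1.980) = 0.1143 × 39.1 × 0.7761 = 3.468 mg/L.
Minimum DO = C_s − D_c = 9.31 − 3.468 = 5.842 mg/L.
x_c = v t_c = 0.977 m/s × 1.980 d × 86400 s/d = 167200 m ≈ 167 km.

t_c ≈ 1.98 d; D_c ≈ 3.47 mg/L; min DO ≈ 5.84 mg/L; x_c ≈ 167 km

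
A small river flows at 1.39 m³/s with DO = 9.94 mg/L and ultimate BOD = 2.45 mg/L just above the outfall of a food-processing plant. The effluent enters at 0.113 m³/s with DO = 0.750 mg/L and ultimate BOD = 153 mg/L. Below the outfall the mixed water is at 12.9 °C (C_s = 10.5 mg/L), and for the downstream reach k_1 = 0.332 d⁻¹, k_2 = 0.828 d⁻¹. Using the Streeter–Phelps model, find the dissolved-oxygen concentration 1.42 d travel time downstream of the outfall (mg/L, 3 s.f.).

DO ≈ 7.21 mg/L

Mixed DO = (1.39×9.94 + 0.113×0.750)/(1.39+0.113) = 13.90/1.503 = 9.249 mg/L.
Mixed L₀ = (1.39×2.45 + 0.113×153)/(1.503) = 20.69/1.503 = 13.77 mg/L.
Initial deficit D₀ = C_s − DO₀ = 10.5 − 9.249 = 1.251 mg/L.
D(1.42) = [0.332×13.77/(0.828−0.332)](e^(−0.332×1.42) − e^(−0.828×1.42)) + 1.251 e^(−0.828×1.42)
= 9.216 × (0.6241 − 0.3086) + 1.251 × 0.3086 = 3.294 mg/L.
DO = 10.5 − 3.294 = 7.206 mg/L.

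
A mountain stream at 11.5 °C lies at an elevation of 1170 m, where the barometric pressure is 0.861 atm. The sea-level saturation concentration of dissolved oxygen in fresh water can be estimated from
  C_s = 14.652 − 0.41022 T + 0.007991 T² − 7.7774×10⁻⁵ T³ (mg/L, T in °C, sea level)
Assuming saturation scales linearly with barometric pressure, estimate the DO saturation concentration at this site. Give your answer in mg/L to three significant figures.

At sea level: C_s = 14.652 − 0.41022×11.5 + 0.007991×11.5² − 7.7774×10⁻⁵×11.5³ = 10.87 mg/L.
Pressure correction: C_s' = 10.87 × 0.861 = 9.362 mg/L.

C_s ≈ 9.36 mg/L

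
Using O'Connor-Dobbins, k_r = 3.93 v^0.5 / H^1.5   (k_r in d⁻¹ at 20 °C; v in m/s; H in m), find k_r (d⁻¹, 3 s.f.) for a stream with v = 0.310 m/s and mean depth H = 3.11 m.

k_r ≈ 0.399 d⁻¹

k_r = 3.93 × 0.310^0.5 / 3.11^1.5 = 3.93 × 0.5568 / 5.485 = 0.3990 d⁻¹.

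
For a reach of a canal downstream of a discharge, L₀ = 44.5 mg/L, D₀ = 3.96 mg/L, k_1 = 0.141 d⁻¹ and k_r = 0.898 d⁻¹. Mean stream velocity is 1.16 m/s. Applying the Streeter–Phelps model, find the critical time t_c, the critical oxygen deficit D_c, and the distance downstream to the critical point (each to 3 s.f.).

t_c ≈ 1.59 d; D_c ≈ 5.59 mg/L; x_c ≈ 159 km

At the critical point dD/dt = 0, so k_1 L₀ e^(−k_1 t) = k_r D. Substituting D(t) from the Streeter–Phelps equation and solving for t gives
t_c = ln[(k_r/k_1)(1 − D₀(k_r−k_1)/(k_1 L₀))] / (k_r−k_1).
Here k_r−k_1 = 0.7570 d⁻¹ and 1 − D₀(k_r−k_1)/(k_1 L₀) = 1 − 3.96×0.7570/(0.141×44.5) = 0.5222, so
t_c = ln(6.369 × 0.5222) / 0.7570 = 1.202 / 0.7570 = 1.588 d.
L(t_c) = L₀ e^(−k_1 t_c) = 44.5 × 0.7994 = 35.58 mg/L, and at the critical point k_r D_c = k_1 L, so D_c = (0.141/0.898) × 35.58 = 5.586 mg/L.
x_c = v t_c = 1.16 m/s × 1.588 d × 86400 s/d = 159100 m ≈ 159 km.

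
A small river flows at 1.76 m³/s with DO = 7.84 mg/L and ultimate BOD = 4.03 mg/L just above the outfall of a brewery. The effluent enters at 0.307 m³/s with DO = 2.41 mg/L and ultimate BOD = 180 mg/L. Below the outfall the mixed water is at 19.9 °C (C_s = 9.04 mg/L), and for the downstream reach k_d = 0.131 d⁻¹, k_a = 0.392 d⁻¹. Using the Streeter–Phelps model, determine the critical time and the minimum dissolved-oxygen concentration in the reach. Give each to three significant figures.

t_c ≈ 3.65 d; minimum DO ≈ 2.79 mg/L

Mixed DO = (1.76×7.84 + 0.307×2.41)/(1.76+0.307) = 14.54/2.067 = 7.034 mg/L.
Mixed L₀ = (1.76×4.03 + 0.307×180)/(2.067) = 62.35/2.067 = 30.17 mg/L.
Initial deficit D₀ = C_s − DO₀ = 9.04 − 7.034 = 2.006 mg/L.
t_c = (1/0.2610) ln[(0.392/0.131)(1 − 2.006×0.2610/(0.131×30.17))] = 3.831 × ln(2.596) = 3.655 d.
D_c = (0.131/0.392) × 30.17 × e^(−0.131×3.655) = 0.3342 × 30.17 × 0.6195 = 6.246 mg/L.
Minimum DO = 9.04 − 6.246 = 2.794 mg/L.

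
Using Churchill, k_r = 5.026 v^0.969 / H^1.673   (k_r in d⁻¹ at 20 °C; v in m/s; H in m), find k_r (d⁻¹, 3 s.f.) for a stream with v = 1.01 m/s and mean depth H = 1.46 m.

k_r ≈ 2.69 d⁻¹

k_r = 5.026 × 1.01^0.969 / 1.46^1.673 = 5.026 × 1.010 / 1.883 = 2.694 d⁻¹.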